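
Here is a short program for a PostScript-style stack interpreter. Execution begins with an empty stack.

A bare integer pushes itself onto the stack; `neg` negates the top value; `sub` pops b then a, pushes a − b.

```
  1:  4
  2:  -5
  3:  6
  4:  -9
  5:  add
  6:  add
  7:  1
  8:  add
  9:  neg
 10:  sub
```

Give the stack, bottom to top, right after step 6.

4   : [4]
-5  : [4, -5]
6   : [4, -5, 6]
-9  : [4, -5, 6, -9]
add : [4, -5, -3]
add : [4, -8]

[4, -8]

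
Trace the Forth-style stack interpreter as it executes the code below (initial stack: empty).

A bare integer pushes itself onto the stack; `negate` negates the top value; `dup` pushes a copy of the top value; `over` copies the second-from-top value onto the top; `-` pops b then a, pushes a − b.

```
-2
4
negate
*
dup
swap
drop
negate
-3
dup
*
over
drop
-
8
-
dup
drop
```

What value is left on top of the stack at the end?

-2      -2
4       -2 4
negate  -2 -4
*       8
dup     8 8
swap    8 8
drop    8
negate  -8
-3      -8 -3
dup     -8 -3 -3
*       -8 9
over    -8 9 -8
drop    -8 9
-       -17
8       -17 8
-       -25
dup     -25 -25
drop    -25

-25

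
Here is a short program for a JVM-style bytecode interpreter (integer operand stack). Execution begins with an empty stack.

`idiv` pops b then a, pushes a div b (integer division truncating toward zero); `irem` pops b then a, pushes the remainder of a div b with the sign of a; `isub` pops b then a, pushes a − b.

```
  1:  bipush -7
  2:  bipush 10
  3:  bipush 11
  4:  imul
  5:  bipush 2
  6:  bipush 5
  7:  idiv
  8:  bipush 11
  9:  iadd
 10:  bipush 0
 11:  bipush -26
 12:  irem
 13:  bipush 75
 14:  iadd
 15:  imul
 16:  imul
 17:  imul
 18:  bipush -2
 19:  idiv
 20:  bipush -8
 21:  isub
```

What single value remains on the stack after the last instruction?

317633

bipush -7  -> [-7]
bipush 10  -> [-7, 10]
bipush 11  -> [-7, 10, 11]
imul       -> [-7, 110]
bipush 2   -> [-7, 110, 2]
bipush 5   -> [-7, 110, 2, 5]
idiv       -> [-7, 110, 0]
bipush 11  -> [-7, 110, 0, 11]
iadd       -> [-7, 110, 11]
bipush 0   -> [-7, 110, 11, 0]
bipush -26 -> [-7, 110, 11, 0, -26]
irem       -> [-7, 110, 11, 0]
bipush 75  -> [-7, 110, 11, 0, 75]
iadd       -> [-7, 110, 11, 75]
imul       -> [-7, 110, 825]
imul       -> [-7, 90750]
imul       -> [-635250]
bipush -2  -> [-635250, -2]
idiv       -> [317625]
bipush -8  -> [317625, -8]
isub       -> [317633]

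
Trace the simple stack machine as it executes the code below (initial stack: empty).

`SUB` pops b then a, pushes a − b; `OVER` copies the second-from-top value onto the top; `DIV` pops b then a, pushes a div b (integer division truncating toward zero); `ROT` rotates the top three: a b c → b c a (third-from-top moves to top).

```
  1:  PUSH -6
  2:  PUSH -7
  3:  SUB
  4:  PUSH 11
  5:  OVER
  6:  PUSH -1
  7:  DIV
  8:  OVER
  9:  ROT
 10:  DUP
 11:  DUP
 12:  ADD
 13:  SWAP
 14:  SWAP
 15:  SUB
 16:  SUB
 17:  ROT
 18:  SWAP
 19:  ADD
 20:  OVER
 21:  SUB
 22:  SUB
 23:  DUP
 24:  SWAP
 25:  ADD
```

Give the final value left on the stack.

-50

PUSH -6 : [-6]
PUSH -7 : [-6, -7]
SUB     : [1]
PUSH 11 : [1, 11]
OVER    : [1, 11, 1]
PUSH -1 : [1, 11, 1, -1]
DIV     : [1, 11, -1]
OVER    : [1, 11, -1, 11]
ROT     : [1, -1, 11, 11]
DUP     : [1, -1, 11, 11, 11]
DUP     : [1, -1, 11, 11, 11, 11]
ADD     : [1, -1, 11, 11, 22]
SWAP    : [1, -1, 11, 22, 11]
SWAP    : [1, -1, 11, 11, 22]
SUB     : [1, -1, 11, -11]
SUB     : [1, -1, 22]
ROT     : [-1, 22, 1]
SWAP    : [-1, 1, 22]
ADD     : [-1, 23]
OVER    : [-1, 23, -1]
SUB     : [-1, 24]
SUB     : [-25]
DUP     : [-25, -25]
SWAP    : [-25, -25]
ADD     : [-50]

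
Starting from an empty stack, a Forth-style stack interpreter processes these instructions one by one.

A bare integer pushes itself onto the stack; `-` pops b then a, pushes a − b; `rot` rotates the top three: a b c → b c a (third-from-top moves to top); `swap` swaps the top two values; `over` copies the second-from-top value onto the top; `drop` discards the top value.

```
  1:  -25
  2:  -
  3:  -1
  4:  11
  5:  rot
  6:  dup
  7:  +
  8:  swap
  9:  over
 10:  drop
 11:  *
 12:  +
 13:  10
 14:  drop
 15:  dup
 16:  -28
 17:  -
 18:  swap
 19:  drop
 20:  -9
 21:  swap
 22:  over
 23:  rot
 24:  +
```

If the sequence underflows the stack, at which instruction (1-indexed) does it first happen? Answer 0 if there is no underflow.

2

-25 -> -25
-  — needs 2 operands, stack has 1 → underflow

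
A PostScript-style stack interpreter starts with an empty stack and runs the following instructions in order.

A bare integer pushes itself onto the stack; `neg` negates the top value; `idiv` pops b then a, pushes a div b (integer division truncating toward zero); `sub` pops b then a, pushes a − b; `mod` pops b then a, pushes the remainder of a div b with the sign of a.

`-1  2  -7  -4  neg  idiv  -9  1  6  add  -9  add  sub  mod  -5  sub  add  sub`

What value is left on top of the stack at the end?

-1   → [-1]
2    → [-1, 2]
-7   → [-1, 2, -7]
-4   → [-1, 2, -7, -4]
neg  → [-1, 2, -7, 4]
idiv → [-1, 2, -1]
-9   → [-1, 2, -1, -9]
1    → [-1, 2, -1, -9, 1]
6    → [-1, 2, -1, -9, 1, 6]
add  → [-1, 2, -1, -9, 7]
-9   → [-1, 2, -1, -9, 7, -9]
add  → [-1, 2, -1, -9, -2]
sub  → [-1, 2, -1, -7]
mod  → [-1, 2, -1]
-5   → [-1, 2, -1, -5]
sub  → [-1, 2, 4]
add  → [-1, 6]
sub  → [-7]

-7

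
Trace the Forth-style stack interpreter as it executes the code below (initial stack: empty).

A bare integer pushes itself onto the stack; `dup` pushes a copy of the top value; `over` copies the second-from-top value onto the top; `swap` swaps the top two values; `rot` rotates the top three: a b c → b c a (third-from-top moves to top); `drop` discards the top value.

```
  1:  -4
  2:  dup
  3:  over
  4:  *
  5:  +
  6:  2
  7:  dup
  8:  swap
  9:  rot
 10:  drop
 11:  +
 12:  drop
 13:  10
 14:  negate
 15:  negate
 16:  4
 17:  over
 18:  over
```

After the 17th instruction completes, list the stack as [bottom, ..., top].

[10, 4, 10]

-4      [-4]
dup     [-4, -4]
over    [-4, -4, -4]
*       [-4, 16]
+       [12]
2       [12, 2]
dup     [12, 2, 2]
swap    [12, 2, 2]
rot     [2, 2, 12]
drop    [2, 2]
+       [4]
drop    []
10      [10]
negate  [-10]
negate  [10]
4       [10, 4]
over    [10, 4, 10]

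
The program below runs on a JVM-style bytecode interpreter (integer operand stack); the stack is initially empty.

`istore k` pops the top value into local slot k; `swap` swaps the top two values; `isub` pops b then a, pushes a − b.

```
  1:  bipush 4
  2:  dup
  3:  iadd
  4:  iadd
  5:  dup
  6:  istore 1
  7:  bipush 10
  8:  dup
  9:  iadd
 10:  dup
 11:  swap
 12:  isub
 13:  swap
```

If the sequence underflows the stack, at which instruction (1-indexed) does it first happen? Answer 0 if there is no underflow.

bipush 4 → 4
dup      → 4 4
iadd     → 8
iadd  — needs 2 operands, stack has 1 → underflow

4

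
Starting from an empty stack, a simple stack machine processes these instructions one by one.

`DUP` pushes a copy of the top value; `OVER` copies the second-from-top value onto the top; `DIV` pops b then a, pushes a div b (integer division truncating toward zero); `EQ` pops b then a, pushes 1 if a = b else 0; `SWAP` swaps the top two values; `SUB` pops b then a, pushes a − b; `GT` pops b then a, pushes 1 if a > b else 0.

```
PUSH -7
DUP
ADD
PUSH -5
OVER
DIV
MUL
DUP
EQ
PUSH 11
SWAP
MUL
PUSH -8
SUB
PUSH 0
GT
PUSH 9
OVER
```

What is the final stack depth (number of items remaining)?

3

PUSH -7 → -7
DUP     → -7 -7
ADD     → -14
PUSH -5 → -14 -5
OVER    → -14 -5 -14
DIV     → -14 0
MUL     → 0
DUP     → 0 0
EQ      → 1
PUSH 11 → 1 11
SWAP    → 11 1
MUL     → 11
PUSH -8 → 11 -8
SUB     → 19
PUSH 0  → 19 0
GT      → 1
PUSH 9  → 1 9
OVER    → 1 9 1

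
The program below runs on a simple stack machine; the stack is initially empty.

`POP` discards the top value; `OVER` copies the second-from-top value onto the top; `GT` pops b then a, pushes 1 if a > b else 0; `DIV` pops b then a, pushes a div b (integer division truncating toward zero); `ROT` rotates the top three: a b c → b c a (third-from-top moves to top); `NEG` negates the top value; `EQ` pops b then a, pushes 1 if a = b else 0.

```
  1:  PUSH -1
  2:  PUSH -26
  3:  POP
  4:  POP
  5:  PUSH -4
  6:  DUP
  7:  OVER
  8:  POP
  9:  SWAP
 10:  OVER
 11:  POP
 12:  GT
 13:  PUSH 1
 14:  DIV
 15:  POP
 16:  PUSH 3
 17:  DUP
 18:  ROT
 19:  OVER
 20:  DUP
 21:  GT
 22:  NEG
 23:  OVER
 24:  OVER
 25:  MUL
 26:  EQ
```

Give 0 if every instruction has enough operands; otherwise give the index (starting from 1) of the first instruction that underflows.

PUSH -1   -1
PUSH -26  -1 -26
POP       -1
POP       (empty)
PUSH -4   -4
DUP       -4 -4
OVER      -4 -4 -4
POP       -4 -4
SWAP      -4 -4
OVER      -4 -4 -4
POP       -4 -4
GT        0
PUSH 1    0 1
DIV       0
POP       (empty)
PUSH 3    3
DUP       3 3
ROT  — needs 3 operands, stack has 2 → underflow

18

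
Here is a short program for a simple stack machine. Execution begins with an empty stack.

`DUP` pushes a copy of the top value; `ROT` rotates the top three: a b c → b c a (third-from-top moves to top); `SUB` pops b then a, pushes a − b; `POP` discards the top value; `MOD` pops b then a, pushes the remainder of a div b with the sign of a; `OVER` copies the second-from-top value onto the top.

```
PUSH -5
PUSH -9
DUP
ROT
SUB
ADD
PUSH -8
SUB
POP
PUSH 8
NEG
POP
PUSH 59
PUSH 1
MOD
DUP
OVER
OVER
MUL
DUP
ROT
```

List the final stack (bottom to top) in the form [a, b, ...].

[0, 0, 0, 0]

PUSH -5 → [-5]
PUSH -9 → [-5, -9]
DUP     → [-5, -9, -9]
ROT     → [-9, -9, -5]
SUB     → [-9, -4]
ADD     → [-13]
PUSH -8 → [-13, -8]
SUB     → [-5]
POP     → []
PUSH 8  → [8]
NEG     → [-8]
POP     → []
PUSH 59 → [59]
PUSH 1  → [59, 1]
MOD     → [0]
DUP     → [0, 0]
OVER    → [0, 0, 0]
OVER    → [0, 0, 0, 0]
MUL     → [0, 0, 0]
DUP     → [0, 0, 0, 0]
ROT     → [0, 0, 0, 0]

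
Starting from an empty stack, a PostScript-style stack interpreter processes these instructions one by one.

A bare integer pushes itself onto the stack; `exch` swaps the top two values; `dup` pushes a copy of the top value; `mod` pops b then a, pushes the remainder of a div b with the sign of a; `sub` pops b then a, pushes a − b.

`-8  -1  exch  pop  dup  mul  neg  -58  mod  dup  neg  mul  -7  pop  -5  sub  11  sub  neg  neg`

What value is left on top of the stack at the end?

-7

-8    -8
-1    -8 -1
exch  -1 -8
pop   -1
dup   -1 -1
mul   1
neg   -1
-58   -1 -58
mod   -1
dup   -1 -1
neg   -1 1
mul   -1
-7    -1 -7
pop   -1
-5    -1 -5
sub   4
11    4 11
sub   -7
neg   7
neg   -7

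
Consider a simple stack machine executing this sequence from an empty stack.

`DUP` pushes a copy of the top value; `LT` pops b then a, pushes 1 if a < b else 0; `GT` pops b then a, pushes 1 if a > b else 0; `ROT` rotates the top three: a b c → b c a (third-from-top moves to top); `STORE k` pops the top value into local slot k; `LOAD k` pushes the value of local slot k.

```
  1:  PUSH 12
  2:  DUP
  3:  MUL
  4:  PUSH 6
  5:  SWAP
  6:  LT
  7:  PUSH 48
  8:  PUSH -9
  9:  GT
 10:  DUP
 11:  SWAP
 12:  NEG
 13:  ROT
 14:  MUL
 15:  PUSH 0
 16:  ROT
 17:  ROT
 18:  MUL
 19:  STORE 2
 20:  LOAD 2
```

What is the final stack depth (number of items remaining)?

2

PUSH 12 : [12]
DUP     : [12, 12]
MUL     : [144]
PUSH 6  : [144, 6]
SWAP    : [6, 144]
LT      : [1]
PUSH 48 : [1, 48]
PUSH -9 : [1, 48, -9]
GT      : [1, 1]
DUP     : [1, 1, 1]
SWAP    : [1, 1, 1]
NEG     : [1, 1, -1]
ROT     : [1, -1, 1]
MUL     : [1, -1]
PUSH 0  : [1, -1, 0]
ROT     : [-1, 0, 1]
ROT     : [0, 1, -1]
MUL     : [0, -1]
STORE 2 : [0]
LOAD 2  : [0, -1]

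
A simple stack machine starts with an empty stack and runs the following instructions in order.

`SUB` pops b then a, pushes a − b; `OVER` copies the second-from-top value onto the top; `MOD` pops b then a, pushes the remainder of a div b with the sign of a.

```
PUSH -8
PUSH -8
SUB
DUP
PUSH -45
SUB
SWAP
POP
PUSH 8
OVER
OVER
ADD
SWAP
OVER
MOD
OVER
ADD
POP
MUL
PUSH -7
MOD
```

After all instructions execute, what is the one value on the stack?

PUSH -8  → -8
PUSH -8  → -8 -8
SUB      → 0
DUP      → 0 0
PUSH -45 → 0 0 -45
SUB      → 0 45
SWAP     → 45 0
POP      → 45
PUSH 8   → 45 8
OVER     → 45 8 45
OVER     → 45 8 45 8
ADD      → 45 8 53
SWAP     → 45 53 8
OVER     → 45 53 8 53
MOD      → 45 53 8
OVER     → 45 53 8 53
ADD      → 45 53 61
POP      → 45 53
MUL      → 2385
PUSH -7  → 2385 -7
MOD      → 5

5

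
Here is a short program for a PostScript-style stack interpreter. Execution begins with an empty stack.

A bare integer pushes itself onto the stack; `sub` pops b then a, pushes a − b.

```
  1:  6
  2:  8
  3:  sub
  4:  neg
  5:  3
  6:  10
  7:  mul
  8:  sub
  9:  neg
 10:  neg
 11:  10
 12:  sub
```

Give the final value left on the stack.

-38

6    [6]
8    [6, 8]
sub  [-2]
neg  [2]
3    [2, 3]
10   [2, 3, 10]
mul  [2, 30]
sub  [-28]
neg  [28]
neg  [-28]
10   [-28, 10]
sub  [-38]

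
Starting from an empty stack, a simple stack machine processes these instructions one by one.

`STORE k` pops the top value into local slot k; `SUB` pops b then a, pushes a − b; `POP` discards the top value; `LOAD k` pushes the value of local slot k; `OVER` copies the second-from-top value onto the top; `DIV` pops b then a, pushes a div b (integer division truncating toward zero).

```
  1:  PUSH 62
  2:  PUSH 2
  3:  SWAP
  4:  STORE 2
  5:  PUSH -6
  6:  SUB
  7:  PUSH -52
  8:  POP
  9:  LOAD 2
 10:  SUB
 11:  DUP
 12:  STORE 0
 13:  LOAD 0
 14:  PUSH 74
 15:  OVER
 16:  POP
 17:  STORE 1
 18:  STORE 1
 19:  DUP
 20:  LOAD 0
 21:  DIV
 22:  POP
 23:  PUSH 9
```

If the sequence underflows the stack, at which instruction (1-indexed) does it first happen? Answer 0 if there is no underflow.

0

PUSH 62   [62]
PUSH 2    [62, 2]
SWAP      [2, 62]
STORE 2   [2]
PUSH -6   [2, -6]
SUB       [8]
PUSH -52  [8, -52]
POP       [8]
LOAD 2    [8, 62]
SUB       [-54]
DUP       [-54, -54]
STORE 0   [-54]
LOAD 0    [-54, -54]
PUSH 74   [-54, -54, 74]
OVER      [-54, -54, 74, -54]
POP       [-54, -54, 74]
STORE 1   [-54, -54]
STORE 1   [-54]
DUP       [-54, -54]
LOAD 0    [-54, -54, -54]
DIV       [-54, 1]
POP       [-54]
PUSH 9    [-54, 9]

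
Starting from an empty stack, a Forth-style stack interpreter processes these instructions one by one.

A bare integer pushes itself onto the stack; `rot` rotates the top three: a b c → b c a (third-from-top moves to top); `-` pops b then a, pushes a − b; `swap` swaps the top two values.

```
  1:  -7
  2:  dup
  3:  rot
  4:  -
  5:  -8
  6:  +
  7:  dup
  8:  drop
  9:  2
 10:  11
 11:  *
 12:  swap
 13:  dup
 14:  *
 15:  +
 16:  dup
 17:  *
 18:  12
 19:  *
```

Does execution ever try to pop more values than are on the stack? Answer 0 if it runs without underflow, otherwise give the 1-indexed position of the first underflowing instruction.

3

-7   -7
dup  -7 -7
rot  — needs 3 operands, stack has 2 → underflow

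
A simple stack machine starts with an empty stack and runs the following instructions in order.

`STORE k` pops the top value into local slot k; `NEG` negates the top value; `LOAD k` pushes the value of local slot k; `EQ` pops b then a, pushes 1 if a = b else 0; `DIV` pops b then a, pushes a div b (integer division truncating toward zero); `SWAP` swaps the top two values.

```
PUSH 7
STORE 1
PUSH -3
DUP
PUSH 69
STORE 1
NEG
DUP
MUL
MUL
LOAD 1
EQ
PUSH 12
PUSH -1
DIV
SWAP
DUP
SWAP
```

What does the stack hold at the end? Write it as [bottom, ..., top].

[-12, 0, 0]

PUSH 7  : [7]
STORE 1 : []
PUSH -3 : [-3]
DUP     : [-3, -3]
PUSH 69 : [-3, -3, 69]
STORE 1 : [-3, -3]
NEG     : [-3, 3]
DUP     : [-3, 3, 3]
MUL     : [-3, 9]
MUL     : [-27]
LOAD 1  : [-27, 69]
EQ      : [0]
PUSH 12 : [0, 12]
PUSH -1 : [0, 12, -1]
DIV     : [0, -12]
SWAP    : [-12, 0]
DUP     : [-12, 0, 0]
SWAP    : [-12, 0, 0]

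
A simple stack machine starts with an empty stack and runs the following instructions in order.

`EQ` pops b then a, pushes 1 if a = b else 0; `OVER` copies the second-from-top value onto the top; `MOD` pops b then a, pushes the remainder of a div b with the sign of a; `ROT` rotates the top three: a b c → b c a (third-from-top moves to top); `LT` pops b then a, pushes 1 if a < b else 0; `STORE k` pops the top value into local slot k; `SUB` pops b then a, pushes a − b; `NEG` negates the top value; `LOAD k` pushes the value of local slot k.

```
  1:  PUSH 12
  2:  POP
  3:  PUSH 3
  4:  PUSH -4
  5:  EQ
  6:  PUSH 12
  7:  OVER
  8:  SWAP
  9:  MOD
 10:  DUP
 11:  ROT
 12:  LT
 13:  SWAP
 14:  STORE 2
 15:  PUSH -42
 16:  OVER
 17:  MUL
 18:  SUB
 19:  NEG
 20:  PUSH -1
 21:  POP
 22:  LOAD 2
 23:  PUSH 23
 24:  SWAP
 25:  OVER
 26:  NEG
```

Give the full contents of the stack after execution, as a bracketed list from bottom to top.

PUSH 12  -> [12]
POP      -> []
PUSH 3   -> [3]
PUSH -4  -> [3, -4]
EQ       -> [0]
PUSH 12  -> [0, 12]
OVER     -> [0, 12, 0]
SWAP     -> [0, 0, 12]
MOD      -> [0, 0]
DUP      -> [0, 0, 0]
ROT      -> [0, 0, 0]
LT       -> [0, 0]
SWAP     -> [0, 0]
STORE 2  -> [0]
PUSH -42 -> [0, -42]
OVER     -> [0, -42, 0]
MUL      -> [0, 0]
SUB      -> [0]
NEG      -> [0]
PUSH -1  -> [0, -1]
POP      -> [0]
LOAD 2   -> [0, 0]
PUSH 23  -> [0, 0, 23]
SWAP     -> [0, 23, 0]
OVER     -> [0, 23, 0, 23]
NEG      -> [0, 23, 0, -23]

[0, 23, 0, -23]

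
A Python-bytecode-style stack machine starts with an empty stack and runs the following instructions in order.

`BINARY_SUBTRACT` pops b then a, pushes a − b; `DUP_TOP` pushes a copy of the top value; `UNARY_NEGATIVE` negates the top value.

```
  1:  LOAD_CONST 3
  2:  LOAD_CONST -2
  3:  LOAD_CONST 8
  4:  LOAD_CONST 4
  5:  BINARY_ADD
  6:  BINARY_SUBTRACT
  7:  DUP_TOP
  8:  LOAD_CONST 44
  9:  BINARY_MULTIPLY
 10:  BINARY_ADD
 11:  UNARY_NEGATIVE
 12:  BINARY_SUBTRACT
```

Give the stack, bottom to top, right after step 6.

[3, -14]

LOAD_CONST 3    : [3]
LOAD_CONST -2   : [3, -2]
LOAD_CONST 8    : [3, -2, 8]
LOAD_CONST 4    : [3, -2, 8, 4]
BINARY_ADD      : [3, -2, 12]
BINARY_SUBTRACT : [3, -14]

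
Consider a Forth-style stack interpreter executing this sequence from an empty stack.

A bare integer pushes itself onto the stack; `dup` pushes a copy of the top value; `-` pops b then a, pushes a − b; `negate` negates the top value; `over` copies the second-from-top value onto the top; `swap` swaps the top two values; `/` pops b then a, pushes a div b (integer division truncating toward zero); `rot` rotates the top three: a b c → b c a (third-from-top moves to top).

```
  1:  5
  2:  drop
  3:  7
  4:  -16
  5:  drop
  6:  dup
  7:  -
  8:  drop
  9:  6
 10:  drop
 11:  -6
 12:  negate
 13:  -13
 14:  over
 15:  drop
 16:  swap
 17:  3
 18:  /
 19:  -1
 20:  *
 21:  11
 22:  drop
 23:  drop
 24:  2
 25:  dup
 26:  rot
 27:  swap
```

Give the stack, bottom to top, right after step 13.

5      : 5
drop   : (empty)
7      : 7
-16    : 7 -16
drop   : 7
dup    : 7 7
-      : 0
drop   : (empty)
6      : 6
drop   : (empty)
-6     : -6
negate : 6
-13    : 6 -13

[6, -13]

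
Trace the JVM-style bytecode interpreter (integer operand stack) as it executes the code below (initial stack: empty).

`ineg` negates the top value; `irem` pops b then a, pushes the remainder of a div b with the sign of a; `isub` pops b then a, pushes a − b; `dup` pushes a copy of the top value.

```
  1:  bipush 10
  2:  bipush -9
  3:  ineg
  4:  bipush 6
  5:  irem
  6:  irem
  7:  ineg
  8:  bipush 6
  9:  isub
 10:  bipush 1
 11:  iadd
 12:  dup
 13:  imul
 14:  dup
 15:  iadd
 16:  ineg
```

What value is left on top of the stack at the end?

bipush 10  [10]
bipush -9  [10, -9]
ineg       [10, 9]
bipush 6   [10, 9, 6]
irem       [10, 3]
irem       [1]
ineg       [-1]
bipush 6   [-1, 6]
isub       [-7]
bipush 1   [-7, 1]
iadd       [-6]
dup        [-6, -6]
imul       [36]
dup        [36, 36]
iadd       [72]
ineg       [-72]

-72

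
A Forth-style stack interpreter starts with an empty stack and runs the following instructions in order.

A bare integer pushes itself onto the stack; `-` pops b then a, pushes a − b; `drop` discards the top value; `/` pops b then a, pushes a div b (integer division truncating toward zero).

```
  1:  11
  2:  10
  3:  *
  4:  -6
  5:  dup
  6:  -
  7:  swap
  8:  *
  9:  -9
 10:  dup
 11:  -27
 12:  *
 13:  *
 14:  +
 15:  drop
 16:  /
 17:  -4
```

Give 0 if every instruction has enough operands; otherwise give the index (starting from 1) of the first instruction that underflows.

11   → [11]
10   → [11, 10]
*    → [110]
-6   → [110, -6]
dup  → [110, -6, -6]
-    → [110, 0]
swap → [0, 110]
*    → [0]
-9   → [0, -9]
dup  → [0, -9, -9]
-27  → [0, -9, -9, -27]
*    → [0, -9, 243]
*    → [0, -2187]
+    → [-2187]
drop → []
/  — needs 2 operands, stack has 0 → underflow

16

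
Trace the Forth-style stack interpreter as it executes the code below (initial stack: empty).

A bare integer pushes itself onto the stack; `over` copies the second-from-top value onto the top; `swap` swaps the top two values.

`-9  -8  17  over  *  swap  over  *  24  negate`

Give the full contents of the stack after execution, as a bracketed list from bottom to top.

-9     : [-9]
-8     : [-9, -8]
17     : [-9, -8, 17]
over   : [-9, -8, 17, -8]
*      : [-9, -8, -136]
swap   : [-9, -136, -8]
over   : [-9, -136, -8, -136]
*      : [-9, -136, 1088]
24     : [-9, -136, 1088, 24]
negate : [-9, -136, 1088, -24]

[-9, -136, 1088, -24]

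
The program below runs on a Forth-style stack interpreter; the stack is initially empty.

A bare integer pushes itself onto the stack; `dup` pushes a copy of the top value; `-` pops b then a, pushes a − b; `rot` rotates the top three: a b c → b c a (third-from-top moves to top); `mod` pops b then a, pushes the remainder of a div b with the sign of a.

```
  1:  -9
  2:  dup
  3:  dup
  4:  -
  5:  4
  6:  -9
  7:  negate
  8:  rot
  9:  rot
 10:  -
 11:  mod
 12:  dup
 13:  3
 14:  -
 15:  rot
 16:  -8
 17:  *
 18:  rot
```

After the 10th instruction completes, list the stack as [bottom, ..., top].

[-9, 9, -4]

-9     : -9
dup    : -9 -9
dup    : -9 -9 -9
-      : -9 0
4      : -9 0 4
-9     : -9 0 4 -9
negate : -9 0 4 9
rot    : -9 4 9 0
rot    : -9 9 0 4
-      : -9 9 -4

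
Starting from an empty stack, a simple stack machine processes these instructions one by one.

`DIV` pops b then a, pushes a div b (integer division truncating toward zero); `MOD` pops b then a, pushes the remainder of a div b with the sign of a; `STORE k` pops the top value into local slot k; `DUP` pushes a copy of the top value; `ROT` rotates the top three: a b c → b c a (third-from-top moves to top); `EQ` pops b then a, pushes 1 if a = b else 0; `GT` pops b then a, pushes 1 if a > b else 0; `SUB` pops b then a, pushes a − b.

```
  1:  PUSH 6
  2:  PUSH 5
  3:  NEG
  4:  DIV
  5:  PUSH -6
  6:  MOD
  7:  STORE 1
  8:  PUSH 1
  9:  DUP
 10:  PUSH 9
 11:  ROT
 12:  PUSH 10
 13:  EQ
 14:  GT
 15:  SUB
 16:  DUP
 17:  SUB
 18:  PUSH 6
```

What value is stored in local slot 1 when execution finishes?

PUSH 6  → [6]
PUSH 5  → [6, 5]
NEG     → [6, -5]
DIV     → [-1]
PUSH -6 → [-1, -6]
MOD     → [-1]
STORE 1 → []
PUSH 1  → [1]
DUP     → [1, 1]
PUSH 9  → [1, 1, 9]
ROT     → [1, 9, 1]
PUSH 10 → [1, 9, 1, 10]
EQ      → [1, 9, 0]
GT      → [1, 1]
SUB     → [0]
DUP     → [0, 0]
SUB     → [0]
PUSH 6  → [0, 6]

-1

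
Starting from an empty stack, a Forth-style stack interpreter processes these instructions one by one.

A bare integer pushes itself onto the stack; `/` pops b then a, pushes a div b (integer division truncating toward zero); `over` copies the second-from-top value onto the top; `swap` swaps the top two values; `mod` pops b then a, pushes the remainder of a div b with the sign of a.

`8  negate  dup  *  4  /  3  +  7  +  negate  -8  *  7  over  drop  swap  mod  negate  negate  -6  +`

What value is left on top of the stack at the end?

8      → 8
negate → -8
dup    → -8 -8
*      → 64
4      → 64 4
/      → 16
3      → 16 3
+      → 19
7      → 19 7
+      → 26
negate → -26
-8     → -26 -8
*      → 208
7      → 208 7
over   → 208 7 208
drop   → 208 7
swap   → 7 208
mod    → 7
negate → -7
negate → 7
-6     → 7 -6
+      → 1

1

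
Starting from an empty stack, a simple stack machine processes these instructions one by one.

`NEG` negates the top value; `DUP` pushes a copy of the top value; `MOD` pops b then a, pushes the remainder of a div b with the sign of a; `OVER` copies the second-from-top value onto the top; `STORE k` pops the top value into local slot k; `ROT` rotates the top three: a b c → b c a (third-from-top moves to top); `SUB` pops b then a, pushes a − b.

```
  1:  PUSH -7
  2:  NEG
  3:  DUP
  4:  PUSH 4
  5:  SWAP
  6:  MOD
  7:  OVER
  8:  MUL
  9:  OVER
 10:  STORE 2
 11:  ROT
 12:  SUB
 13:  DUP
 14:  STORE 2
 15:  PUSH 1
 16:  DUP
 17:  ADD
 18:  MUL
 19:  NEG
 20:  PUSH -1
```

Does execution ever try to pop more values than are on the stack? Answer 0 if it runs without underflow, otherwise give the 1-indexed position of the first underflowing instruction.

11

PUSH -7  -7
NEG      7
DUP      7 7
PUSH 4   7 7 4
SWAP     7 4 7
MOD      7 4
OVER     7 4 7
MUL      7 28
OVER     7 28 7
STORE 2  7 28
ROT  — needs 3 operands, stack has 2 → underflow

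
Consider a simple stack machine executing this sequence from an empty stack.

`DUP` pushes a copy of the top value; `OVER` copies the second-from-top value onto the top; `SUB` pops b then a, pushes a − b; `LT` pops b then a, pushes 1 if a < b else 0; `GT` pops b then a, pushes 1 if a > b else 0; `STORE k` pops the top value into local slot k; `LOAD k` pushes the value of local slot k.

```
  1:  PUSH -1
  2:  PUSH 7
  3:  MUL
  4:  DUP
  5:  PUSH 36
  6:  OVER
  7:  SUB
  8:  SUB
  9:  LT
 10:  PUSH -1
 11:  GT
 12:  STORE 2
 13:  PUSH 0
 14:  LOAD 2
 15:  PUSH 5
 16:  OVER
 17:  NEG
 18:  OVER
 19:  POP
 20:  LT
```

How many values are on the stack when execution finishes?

3

PUSH -1 → -1
PUSH 7  → -1 7
MUL     → -7
DUP     → -7 -7
PUSH 36 → -7 -7 36
OVER    → -7 -7 36 -7
SUB     → -7 -7 43
SUB     → -7 -50
LT      → 0
PUSH -1 → 0 -1
GT      → 1
STORE 2 → (empty)
PUSH 0  → 0
LOAD 2  → 0 1
PUSH 5  → 0 1 5
OVER    → 0 1 5 1
NEG     → 0 1 5 -1
OVER    → 0 1 5 -1 5
POP     → 0 1 5 -1
LT      → 0 1 0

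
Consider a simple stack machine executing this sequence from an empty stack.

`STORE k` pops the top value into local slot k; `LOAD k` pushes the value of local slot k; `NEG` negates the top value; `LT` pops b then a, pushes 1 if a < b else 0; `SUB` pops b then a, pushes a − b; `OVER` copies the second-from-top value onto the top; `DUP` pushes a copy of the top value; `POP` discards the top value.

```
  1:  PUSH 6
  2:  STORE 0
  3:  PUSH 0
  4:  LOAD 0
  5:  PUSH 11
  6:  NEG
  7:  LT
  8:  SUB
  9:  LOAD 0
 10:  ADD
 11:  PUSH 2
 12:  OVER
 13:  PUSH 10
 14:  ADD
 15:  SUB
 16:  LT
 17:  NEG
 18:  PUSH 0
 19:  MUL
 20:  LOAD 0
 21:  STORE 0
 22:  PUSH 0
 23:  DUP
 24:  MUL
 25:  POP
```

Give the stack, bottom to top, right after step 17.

PUSH 6   6
STORE 0  (empty)
PUSH 0   0
LOAD 0   0 6
PUSH 11  0 6 11
NEG      0 6 -11
LT       0 0
SUB      0
LOAD 0   0 6
ADD      6
PUSH 2   6 2
OVER     6 2 6
PUSH 10  6 2 6 10
ADD      6 2 16
SUB      6 -14
LT       0
NEG      0

[0]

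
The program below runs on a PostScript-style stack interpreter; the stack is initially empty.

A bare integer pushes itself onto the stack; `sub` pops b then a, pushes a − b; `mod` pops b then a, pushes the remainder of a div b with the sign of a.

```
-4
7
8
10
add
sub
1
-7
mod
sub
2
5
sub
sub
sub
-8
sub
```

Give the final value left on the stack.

13

-4   [-4]
7    [-4, 7]
8    [-4, 7, 8]
10   [-4, 7, 8, 10]
add  [-4, 7, 18]
sub  [-4, -11]
1    [-4, -11, 1]
-7   [-4, -11, 1, -7]
mod  [-4, -11, 1]
sub  [-4, -12]
2    [-4, -12, 2]
5    [-4, -12, 2, 5]
sub  [-4, -12, -3]
sub  [-4, -9]
sub  [5]
-8   [5, -8]
sub  [13]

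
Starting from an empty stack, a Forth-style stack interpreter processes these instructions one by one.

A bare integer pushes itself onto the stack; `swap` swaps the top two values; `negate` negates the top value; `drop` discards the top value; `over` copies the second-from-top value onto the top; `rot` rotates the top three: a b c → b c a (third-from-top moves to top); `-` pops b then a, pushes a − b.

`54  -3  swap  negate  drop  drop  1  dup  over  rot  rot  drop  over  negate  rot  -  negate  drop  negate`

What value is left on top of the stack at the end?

-1

54     -> [54]
-3     -> [54, -3]
swap   -> [-3, 54]
negate -> [-3, -54]
drop   -> [-3]
drop   -> []
1      -> [1]
dup    -> [1, 1]
over   -> [1, 1, 1]
rot    -> [1, 1, 1]
rot    -> [1, 1, 1]
drop   -> [1, 1]
over   -> [1, 1, 1]
negate -> [1, 1, -1]
rot    -> [1, -1, 1]
-      -> [1, -2]
negate -> [1, 2]
drop   -> [1]
negate -> [-1]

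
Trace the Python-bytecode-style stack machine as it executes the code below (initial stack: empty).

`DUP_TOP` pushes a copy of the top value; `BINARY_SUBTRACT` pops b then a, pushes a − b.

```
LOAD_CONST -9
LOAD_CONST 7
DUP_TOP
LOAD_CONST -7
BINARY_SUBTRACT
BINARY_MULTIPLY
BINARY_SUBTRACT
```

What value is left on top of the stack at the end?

-107

LOAD_CONST -9    -9
LOAD_CONST 7     -9 7
DUP_TOP          -9 7 7
LOAD_CONST -7    -9 7 7 -7
BINARY_SUBTRACT  -9 7 14
BINARY_MULTIPLY  -9 98
BINARY_SUBTRACT  -107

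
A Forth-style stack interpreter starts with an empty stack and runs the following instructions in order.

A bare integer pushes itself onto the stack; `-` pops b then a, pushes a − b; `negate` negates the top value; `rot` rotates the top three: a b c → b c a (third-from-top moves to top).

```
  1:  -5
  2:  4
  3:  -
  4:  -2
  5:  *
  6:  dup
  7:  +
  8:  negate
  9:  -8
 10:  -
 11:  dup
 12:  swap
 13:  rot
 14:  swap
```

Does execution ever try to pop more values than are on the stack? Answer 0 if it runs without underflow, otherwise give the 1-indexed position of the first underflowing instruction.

-5      -5
4       -5 4
-       -9
-2      -9 -2
*       18
dup     18 18
+       36
negate  -36
-8      -36 -8
-       -28
dup     -28 -28
swap    -28 -28
rot  — needs 3 operands, stack has 2 → underflow

13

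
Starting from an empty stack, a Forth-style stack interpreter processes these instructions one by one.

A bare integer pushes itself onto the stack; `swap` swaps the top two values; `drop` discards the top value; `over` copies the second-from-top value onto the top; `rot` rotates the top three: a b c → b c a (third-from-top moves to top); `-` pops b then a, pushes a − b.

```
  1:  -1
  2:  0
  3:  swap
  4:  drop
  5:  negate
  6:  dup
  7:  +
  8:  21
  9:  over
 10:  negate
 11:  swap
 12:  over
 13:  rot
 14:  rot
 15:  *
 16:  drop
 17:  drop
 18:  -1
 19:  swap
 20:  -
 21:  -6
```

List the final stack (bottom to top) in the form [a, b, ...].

[-1, -6]

-1     : [-1]
0      : [-1, 0]
swap   : [0, -1]
drop   : [0]
negate : [0]
dup    : [0, 0]
+      : [0]
21     : [0, 21]
over   : [0, 21, 0]
negate : [0, 21, 0]
swap   : [0, 0, 21]
over   : [0, 0, 21, 0]
rot    : [0, 21, 0, 0]
rot    : [0, 0, 0, 21]
*      : [0, 0, 0]
drop   : [0, 0]
drop   : [0]
-1     : [0, -1]
swap   : [-1, 0]
-      : [-1]
-6     : [-1, -6]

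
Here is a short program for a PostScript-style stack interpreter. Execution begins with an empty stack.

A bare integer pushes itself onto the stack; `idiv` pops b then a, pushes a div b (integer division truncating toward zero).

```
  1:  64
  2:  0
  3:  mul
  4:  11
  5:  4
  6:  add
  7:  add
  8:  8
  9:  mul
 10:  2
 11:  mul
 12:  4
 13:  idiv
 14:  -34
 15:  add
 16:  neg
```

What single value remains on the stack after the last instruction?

64    [64]
0     [64, 0]
mul   [0]
11    [0, 11]
4     [0, 11, 4]
add   [0, 15]
add   [15]
8     [15, 8]
mul   [120]
2     [120, 2]
mul   [240]
4     [240, 4]
idiv  [60]
-34   [60, -34]
add   [26]
neg   [-26]

-26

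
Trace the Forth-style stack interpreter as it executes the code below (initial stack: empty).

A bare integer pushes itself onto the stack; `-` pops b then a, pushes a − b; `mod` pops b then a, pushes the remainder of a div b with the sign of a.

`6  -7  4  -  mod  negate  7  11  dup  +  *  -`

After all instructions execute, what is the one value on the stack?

6      : [6]
-7     : [6, -7]
4      : [6, -7, 4]
-      : [6, -11]
mod    : [6]
negate : [-6]
7      : [-6, 7]
11     : [-6, 7, 11]
dup    : [-6, 7, 11, 11]
+      : [-6, 7, 22]
*      : [-6, 154]
-      : [-160]

-160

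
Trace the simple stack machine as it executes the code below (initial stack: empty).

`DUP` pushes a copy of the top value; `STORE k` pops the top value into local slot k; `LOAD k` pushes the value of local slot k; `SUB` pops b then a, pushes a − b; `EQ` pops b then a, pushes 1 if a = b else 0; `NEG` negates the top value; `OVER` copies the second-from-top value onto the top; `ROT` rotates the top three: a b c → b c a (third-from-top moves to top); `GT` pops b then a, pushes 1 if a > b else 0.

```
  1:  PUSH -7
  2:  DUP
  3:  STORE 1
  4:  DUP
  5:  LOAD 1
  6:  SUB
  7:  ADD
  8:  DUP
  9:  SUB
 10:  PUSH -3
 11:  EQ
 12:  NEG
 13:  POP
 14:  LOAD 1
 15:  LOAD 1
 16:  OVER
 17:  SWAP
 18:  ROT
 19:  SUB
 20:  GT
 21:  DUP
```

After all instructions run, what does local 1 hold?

PUSH -7 → -7
DUP     → -7 -7
STORE 1 → -7
DUP     → -7 -7
LOAD 1  → -7 -7 -7
SUB     → -7 0
ADD     → -7
DUP     → -7 -7
SUB     → 0
PUSH -3 → 0 -3
EQ      → 0
NEG     → 0
POP     → (empty)
LOAD 1  → -7
LOAD 1  → -7 -7
OVER    → -7 -7 -7
SWAP    → -7 -7 -7
ROT     → -7 -7 -7
SUB     → -7 0
GT      → 0
DUP     → 0 0

-7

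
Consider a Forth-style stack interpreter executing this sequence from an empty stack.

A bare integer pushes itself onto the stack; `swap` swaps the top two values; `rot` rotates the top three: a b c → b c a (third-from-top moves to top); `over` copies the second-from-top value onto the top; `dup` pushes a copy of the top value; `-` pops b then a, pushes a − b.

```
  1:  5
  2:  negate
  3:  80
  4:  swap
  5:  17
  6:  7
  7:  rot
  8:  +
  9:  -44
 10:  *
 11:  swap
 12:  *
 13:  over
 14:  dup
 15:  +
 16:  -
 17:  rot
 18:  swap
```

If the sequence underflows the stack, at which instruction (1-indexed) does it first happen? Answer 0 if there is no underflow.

17

5       [5]
negate  [-5]
80      [-5, 80]
swap    [80, -5]
17      [80, -5, 17]
7       [80, -5, 17, 7]
rot     [80, 17, 7, -5]
+       [80, 17, 2]
-44     [80, 17, 2, -44]
*       [80, 17, -88]
swap    [80, -88, 17]
*       [80, -1496]
over    [80, -1496, 80]
dup     [80, -1496, 80, 80]
+       [80, -1496, 160]
-       [80, -1656]
rot  — needs 3 operands, stack has 2 → underflow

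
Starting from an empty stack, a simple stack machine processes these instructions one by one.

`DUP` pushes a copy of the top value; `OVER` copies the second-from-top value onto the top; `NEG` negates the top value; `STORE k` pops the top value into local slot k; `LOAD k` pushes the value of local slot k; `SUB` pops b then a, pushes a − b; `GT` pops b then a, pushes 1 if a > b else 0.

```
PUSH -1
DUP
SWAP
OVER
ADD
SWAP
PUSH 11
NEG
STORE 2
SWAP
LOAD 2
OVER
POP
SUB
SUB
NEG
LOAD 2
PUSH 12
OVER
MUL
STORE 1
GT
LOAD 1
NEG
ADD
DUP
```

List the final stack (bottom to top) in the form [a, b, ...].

PUSH -1 : -1
DUP     : -1 -1
SWAP    : -1 -1
OVER    : -1 -1 -1
ADD     : -1 -2
SWAP    : -2 -1
PUSH 11 : -2 -1 11
NEG     : -2 -1 -11
STORE 2 : -2 -1
SWAP    : -1 -2
LOAD 2  : -1 -2 -11
OVER    : -1 -2 -11 -2
POP     : -1 -2 -11
SUB     : -1 9
SUB     : -10
NEG     : 10
LOAD 2  : 10 -11
PUSH 12 : 10 -11 12
OVER    : 10 -11 12 -11
MUL     : 10 -11 -132
STORE 1 : 10 -11
GT      : 1
LOAD 1  : 1 -132
NEG     : 1 132
ADD     : 133
DUP     : 133 133

[133, 133]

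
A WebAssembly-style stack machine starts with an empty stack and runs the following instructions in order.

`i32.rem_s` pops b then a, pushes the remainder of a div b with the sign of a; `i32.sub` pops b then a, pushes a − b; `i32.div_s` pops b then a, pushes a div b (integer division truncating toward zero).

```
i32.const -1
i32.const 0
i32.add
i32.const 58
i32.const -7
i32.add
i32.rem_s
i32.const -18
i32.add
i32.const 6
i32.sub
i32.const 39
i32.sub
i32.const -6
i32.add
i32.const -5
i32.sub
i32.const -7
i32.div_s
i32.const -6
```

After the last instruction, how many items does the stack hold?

2

i32.const -1  → [-1]
i32.const 0   → [-1, 0]
i32.add       → [-1]
i32.const 58  → [-1, 58]
i32.const -7  → [-1, 58, -7]
i32.add       → [-1, 51]
i32.rem_s     → [-1]
i32.const -18 → [-1, -18]
i32.add       → [-19]
i32.const 6   → [-19, 6]
i32.sub       → [-25]
i32.const 39  → [-25, 39]
i32.sub       → [-64]
i32.const -6  → [-64, -6]
i32.add       → [-70]
i32.const -5  → [-70, -5]
i32.sub       → [-65]
i32.const -7  → [-65, -7]
i32.div_s     → [9]
i32.const -6  → [9, -6]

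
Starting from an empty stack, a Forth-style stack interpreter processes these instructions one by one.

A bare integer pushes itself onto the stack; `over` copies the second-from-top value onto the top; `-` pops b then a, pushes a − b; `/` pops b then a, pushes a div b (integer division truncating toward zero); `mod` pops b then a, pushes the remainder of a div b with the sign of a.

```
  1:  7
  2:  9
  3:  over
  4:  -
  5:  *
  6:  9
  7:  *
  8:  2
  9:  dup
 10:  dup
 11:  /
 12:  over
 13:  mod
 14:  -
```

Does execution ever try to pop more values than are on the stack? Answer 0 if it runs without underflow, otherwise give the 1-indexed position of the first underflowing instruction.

0

7    → [7]
9    → [7, 9]
over → [7, 9, 7]
-    → [7, 2]
*    → [14]
9    → [14, 9]
*    → [126]
2    → [126, 2]
dup  → [126, 2, 2]
dup  → [126, 2, 2, 2]
/    → [126, 2, 1]
over → [126, 2, 1, 2]
mod  → [126, 2, 1]
-    → [126, 1]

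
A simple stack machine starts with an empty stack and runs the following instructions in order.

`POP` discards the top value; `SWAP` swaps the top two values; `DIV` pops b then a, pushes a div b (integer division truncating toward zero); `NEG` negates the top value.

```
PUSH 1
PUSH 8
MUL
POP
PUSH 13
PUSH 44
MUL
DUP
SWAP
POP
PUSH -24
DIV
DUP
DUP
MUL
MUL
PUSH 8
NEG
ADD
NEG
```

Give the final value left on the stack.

12175

PUSH 1   : [1]
PUSH 8   : [1, 8]
MUL      : [8]
POP      : []
PUSH 13  : [13]
PUSH 44  : [13, 44]
MUL      : [572]
DUP      : [572, 572]
SWAP     : [572, 572]
POP      : [572]
PUSH -24 : [572, -24]
DIV      : [-23]
DUP      : [-23, -23]
DUP      : [-23, -23, -23]
MUL      : [-23, 529]
MUL      : [-12167]
PUSH 8   : [-12167, 8]
NEG      : [-12167, -8]
ADD      : [-12175]
NEG      : [12175]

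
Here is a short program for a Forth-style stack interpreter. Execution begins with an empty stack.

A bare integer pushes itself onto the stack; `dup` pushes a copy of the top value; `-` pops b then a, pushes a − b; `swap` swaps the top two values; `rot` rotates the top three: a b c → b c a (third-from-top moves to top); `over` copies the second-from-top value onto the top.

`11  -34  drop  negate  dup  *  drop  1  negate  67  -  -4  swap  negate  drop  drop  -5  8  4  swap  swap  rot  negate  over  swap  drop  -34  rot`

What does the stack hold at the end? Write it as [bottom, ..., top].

11      [11]
-34     [11, -34]
drop    [11]
negate  [-11]
dup     [-11, -11]
*       [121]
drop    []
1       [1]
negate  [-1]
67      [-1, 67]
-       [-68]
-4      [-68, -4]
swap    [-4, -68]
negate  [-4, 68]
drop    [-4]
drop    []
-5      [-5]
8       [-5, 8]
4       [-5, 8, 4]
swap    [-5, 4, 8]
swap    [-5, 8, 4]
rot     [8, 4, -5]
negate  [8, 4, 5]
over    [8, 4, 5, 4]
swap    [8, 4, 4, 5]
drop    [8, 4, 4]
-34     [8, 4, 4, -34]
rot     [8, 4, -34, 4]

[8, 4, -34, 4]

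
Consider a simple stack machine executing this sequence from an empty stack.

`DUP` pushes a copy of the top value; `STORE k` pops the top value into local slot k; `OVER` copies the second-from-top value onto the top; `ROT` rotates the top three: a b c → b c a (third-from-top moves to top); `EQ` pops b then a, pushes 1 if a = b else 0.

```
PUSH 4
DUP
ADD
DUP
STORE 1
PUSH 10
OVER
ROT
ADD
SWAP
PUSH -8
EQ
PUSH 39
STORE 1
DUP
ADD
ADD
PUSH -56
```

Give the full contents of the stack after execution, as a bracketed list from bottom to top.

PUSH 4   → [4]
DUP      → [4, 4]
ADD      → [8]
DUP      → [8, 8]
STORE 1  → [8]
PUSH 10  → [8, 10]
OVER     → [8, 10, 8]
ROT      → [10, 8, 8]
ADD      → [10, 16]
SWAP     → [16, 10]
PUSH -8  → [16, 10, -8]
EQ       → [16, 0]
PUSH 39  → [16, 0, 39]
STORE 1  → [16, 0]
DUP      → [16, 0, 0]
ADD      → [16, 0]
ADD      → [16]
PUSH -56 → [16, -56]

[16, -56]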